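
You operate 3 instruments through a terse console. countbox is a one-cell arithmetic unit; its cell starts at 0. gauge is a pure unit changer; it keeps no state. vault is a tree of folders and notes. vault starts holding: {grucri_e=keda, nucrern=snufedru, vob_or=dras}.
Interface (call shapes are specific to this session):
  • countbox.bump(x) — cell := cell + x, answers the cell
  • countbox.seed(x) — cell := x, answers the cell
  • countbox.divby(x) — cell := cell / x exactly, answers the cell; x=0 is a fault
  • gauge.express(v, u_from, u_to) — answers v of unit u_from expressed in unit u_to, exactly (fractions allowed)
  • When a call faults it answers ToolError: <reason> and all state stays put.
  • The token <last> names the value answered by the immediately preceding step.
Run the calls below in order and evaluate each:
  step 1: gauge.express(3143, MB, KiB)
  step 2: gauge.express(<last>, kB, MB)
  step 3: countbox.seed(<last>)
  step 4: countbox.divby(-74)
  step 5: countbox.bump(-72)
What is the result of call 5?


Act: express[v: 3143; u_from: MB; u_to: KiB]
Obs: 49109375/16
Act: express[v: <last>; u_from: kB; u_to: MB]
Obs: 392875/128
Act: seed[x: <last>]
Obs: 392875/128
Act: divby[x: -74]
Obs: -392875/9472
Act: bump[x: -72]
Obs: -1074859/9472

Answer: -1074859/9472


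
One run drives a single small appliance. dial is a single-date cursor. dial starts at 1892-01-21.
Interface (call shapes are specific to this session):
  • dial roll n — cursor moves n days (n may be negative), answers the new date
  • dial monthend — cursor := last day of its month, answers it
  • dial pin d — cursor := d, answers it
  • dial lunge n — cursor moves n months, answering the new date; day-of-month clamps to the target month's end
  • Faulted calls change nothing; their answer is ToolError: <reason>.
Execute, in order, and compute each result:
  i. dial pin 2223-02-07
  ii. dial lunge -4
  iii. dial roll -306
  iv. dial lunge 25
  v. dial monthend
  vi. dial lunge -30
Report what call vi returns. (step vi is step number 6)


Answer: 2221-07-31

Derivation:
CALL dial pin[d=2223-02-07]
RET  2223-02-07
CALL dial lunge[n=-4]
RET  2222-10-07
CALL dial roll[n=-306]
RET  2221-12-05
CALL dial lunge[n=25]
RET  2224-01-05
CALL dial monthend[]
RET  2224-01-31
CALL dial lunge[n=-30]
RET  2221-07-31


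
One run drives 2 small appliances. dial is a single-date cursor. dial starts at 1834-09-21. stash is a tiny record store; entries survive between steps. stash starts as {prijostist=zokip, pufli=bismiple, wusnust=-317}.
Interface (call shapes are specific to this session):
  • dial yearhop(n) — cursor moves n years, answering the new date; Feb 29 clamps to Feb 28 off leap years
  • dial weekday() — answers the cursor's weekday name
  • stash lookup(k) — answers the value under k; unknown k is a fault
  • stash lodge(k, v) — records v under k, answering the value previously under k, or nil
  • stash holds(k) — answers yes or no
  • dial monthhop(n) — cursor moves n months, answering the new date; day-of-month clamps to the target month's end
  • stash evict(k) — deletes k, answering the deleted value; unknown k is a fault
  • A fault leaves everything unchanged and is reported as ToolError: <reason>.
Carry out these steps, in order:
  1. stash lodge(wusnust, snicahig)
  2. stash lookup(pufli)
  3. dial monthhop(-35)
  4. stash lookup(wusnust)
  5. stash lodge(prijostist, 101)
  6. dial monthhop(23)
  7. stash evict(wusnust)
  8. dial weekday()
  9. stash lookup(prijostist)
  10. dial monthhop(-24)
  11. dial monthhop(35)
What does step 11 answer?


// 1. stash lodge(k→wusnust, v→snicahig) == -317
// 2. stash lookup(k→pufli) == bismiple
// 3. dial monthhop(n→-35) == 1831-10-21
// 4. stash lookup(k→wusnust) == snicahig
// 5. stash lodge(k→prijostist, v→101) == zokip
// 6. dial monthhop(n→23) == 1833-09-21
// 7. stash evict(k→wusnust) == snicahig
// 8. dial weekday() == Saturday
// 9. stash lookup(k→prijostist) == 101
// 10. dial monthhop(n→-24) == 1831-09-21
// 11. dial monthhop(n→35) == 1834-08-21

Answer: 1834-08-21


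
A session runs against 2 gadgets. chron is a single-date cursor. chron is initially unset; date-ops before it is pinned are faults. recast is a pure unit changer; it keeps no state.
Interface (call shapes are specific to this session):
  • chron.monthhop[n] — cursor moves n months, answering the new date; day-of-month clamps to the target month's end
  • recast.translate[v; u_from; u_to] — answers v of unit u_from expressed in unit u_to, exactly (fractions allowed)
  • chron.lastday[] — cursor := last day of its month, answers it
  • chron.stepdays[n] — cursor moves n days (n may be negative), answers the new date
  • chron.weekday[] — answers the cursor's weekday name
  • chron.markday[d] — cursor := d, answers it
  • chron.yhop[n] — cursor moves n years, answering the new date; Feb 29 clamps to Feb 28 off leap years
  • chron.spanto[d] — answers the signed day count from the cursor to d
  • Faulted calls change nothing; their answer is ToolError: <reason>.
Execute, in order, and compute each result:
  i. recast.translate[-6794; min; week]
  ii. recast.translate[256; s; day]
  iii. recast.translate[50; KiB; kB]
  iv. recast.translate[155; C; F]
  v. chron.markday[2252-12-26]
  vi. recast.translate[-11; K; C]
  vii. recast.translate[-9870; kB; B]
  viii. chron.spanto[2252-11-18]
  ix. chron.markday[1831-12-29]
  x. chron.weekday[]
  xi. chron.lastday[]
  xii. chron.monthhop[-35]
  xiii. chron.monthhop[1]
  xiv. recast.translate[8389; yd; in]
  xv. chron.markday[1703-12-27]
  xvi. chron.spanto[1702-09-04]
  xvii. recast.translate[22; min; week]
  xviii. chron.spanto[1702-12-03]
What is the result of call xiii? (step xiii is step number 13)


Then translate with v→-6794, u_from→min, u_to→week, — result: -3397/5040.
Calling translate with v→256, u_from→s, u_to→day, and see 2/675.
I try translate with v→50, u_from→KiB, u_to→kB, and get 256/5.
Calling translate with v→155, u_from→C, u_to→F, yielding 311.
Then markday with d→2252-12-26, and observe 2252-12-26.
I call translate with v→-11, u_from→K, u_to→C, giving -5683/20.
Next I call translate with v→-9870, u_from→kB, u_to→B: -9870000.
I use spanto with d→2252-11-18, and observe -38.
Using markday with d→1831-12-29, and observe 1831-12-29.
Invoking weekday(), and observe Thursday.
Using lastday: 1831-12-31.
I use monthhop with n→-35, → 1829-01-31.
Then monthhop with n→1, and see 1829-02-28.
I use translate with v→8389, u_from→yd, u_to→in, and see 302004.
I try markday with d→1703-12-27, — result: 1703-12-27.
Calling spanto with d→1702-09-04, giving -479.
Next I call translate with v→22, u_from→min, u_to→week, which returns 11/5040.
I run spanto with d→1702-12-03, and see -389.

Answer: 1829-02-28


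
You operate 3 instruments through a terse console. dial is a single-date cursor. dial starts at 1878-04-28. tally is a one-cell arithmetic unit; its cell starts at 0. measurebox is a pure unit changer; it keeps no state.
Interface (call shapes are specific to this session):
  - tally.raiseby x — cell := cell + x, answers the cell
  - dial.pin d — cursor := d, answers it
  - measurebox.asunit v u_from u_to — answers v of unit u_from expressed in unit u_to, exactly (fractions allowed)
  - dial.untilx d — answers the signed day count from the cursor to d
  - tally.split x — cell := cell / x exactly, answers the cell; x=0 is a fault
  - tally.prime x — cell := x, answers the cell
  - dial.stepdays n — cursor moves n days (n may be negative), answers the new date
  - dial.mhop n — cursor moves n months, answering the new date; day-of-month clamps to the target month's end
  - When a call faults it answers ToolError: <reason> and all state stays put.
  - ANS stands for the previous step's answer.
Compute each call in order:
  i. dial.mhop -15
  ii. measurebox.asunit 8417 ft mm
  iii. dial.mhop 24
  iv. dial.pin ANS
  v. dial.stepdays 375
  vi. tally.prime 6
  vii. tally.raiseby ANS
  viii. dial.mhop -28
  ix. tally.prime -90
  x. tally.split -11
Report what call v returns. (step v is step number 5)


Answer: 1880-02-07

Derivation:
% dial.mhop n=-15
  1877-01-28
% measurebox.asunit v=8417 u_from=ft u_to=mm
  12827508/5
% dial.mhop n=24
  1879-01-28
% dial.pin d=ANS
  1879-01-28
% dial.stepdays n=375
  1880-02-07
% tally.prime x=6
  6
% tally.raiseby x=ANS
  12
% dial.mhop n=-28
  1877-10-07
% tally.prime x=-90
  -90
% tally.split x=-11
  90/11


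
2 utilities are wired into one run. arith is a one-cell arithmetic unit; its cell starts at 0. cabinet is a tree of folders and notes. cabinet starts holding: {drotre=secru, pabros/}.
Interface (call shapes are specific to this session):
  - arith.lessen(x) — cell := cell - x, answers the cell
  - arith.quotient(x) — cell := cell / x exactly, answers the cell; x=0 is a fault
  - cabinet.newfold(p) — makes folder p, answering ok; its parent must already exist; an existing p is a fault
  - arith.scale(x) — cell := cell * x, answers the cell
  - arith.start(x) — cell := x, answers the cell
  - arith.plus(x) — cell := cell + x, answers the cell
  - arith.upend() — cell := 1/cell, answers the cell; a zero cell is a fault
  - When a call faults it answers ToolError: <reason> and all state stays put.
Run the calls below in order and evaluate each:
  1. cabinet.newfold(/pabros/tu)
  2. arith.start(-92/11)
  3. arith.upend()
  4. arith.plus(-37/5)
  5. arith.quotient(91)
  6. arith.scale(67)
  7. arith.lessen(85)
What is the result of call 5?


Answer: -3459/41860

Derivation:
>> cabinet.newfold(p='/pabros/tu')
<< ok
>> arith.start(x='-92/11')
<< -92/11
>> arith.upend()
<< -11/92
>> arith.plus(x='-37/5')
<< -3459/460
>> arith.quotient(x='91')
<< -3459/41860
>> arith.scale(x='67')
<< -231753/41860
>> arith.lessen(x='85')
<< -3789853/41860


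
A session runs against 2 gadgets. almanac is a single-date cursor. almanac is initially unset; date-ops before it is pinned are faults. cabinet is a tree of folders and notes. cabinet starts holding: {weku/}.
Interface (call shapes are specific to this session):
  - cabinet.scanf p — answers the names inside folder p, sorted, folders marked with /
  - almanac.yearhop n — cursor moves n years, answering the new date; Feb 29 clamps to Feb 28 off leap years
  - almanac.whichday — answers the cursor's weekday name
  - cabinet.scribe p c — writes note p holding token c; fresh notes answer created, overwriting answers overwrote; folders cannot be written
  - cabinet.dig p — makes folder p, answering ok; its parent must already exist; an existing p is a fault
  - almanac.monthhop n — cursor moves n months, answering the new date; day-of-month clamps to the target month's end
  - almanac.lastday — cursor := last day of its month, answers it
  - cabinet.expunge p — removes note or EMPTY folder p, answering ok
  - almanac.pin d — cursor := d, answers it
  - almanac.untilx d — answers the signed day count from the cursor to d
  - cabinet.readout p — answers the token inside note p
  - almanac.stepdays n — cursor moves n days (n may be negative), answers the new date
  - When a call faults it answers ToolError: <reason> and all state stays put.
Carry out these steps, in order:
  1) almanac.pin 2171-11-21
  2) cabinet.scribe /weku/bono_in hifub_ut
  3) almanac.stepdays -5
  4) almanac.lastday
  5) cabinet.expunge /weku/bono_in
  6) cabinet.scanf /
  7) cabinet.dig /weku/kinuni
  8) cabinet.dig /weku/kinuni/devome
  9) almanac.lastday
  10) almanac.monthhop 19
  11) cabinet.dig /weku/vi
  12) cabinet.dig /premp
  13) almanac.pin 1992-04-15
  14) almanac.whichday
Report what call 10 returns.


Answer: 2173-06-30

Derivation:
% pin d→2171-11-21
  2171-11-21
% scribe p→/weku/bono_in c→hifub_ut
  created
% stepdays n→-5
  2171-11-16
% lastday
  2171-11-30
% expunge p→/weku/bono_in
  ok
% scanf p→/
  [weku/]
% dig p→/weku/kinuni
  ok
% dig p→/weku/kinuni/devome
  ok
% lastday
  2171-11-30
% monthhop n→19
  2173-06-30
% dig p→/weku/vi
  ok
% dig p→/premp
  ok
% pin d→1992-04-15
  1992-04-15
% whichday
  Wednesday


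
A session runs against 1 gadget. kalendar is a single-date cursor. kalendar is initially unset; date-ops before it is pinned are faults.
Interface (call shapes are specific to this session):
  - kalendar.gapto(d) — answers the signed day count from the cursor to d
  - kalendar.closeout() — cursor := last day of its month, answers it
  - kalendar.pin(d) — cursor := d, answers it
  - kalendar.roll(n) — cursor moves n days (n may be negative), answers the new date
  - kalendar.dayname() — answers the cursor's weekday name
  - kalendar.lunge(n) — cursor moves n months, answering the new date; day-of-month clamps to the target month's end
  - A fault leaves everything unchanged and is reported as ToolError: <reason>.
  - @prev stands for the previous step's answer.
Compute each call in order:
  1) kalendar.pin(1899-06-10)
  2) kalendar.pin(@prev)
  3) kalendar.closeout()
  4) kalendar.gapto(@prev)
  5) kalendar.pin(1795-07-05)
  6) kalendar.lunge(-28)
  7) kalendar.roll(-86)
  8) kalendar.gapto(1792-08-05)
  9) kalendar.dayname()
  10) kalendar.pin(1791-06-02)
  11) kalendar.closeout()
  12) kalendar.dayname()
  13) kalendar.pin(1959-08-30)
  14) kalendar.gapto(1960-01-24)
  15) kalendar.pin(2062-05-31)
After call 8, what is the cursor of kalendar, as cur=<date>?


~$ pin d→1899-06-10
[out] 1899-06-10
~$ pin d→@prev
[out] 1899-06-10
~$ closeout
[out] 1899-06-30
~$ gapto d→@prev
[out] 0
~$ pin d→1795-07-05
[out] 1795-07-05
~$ lunge n→-28
[out] 1793-03-05
~$ roll n→-86
[out] 1792-12-09
~$ gapto d→1792-08-05
[out] -126
~$ dayname
[out] Sunday
~$ pin d→1791-06-02
[out] 1791-06-02
~$ closeout
[out] 1791-06-30
~$ dayname
[out] Thursday
~$ pin d→1959-08-30
[out] 1959-08-30
~$ gapto d→1960-01-24
[out] 147
~$ pin d→2062-05-31
[out] 2062-05-31

Answer: cur=1792-12-09


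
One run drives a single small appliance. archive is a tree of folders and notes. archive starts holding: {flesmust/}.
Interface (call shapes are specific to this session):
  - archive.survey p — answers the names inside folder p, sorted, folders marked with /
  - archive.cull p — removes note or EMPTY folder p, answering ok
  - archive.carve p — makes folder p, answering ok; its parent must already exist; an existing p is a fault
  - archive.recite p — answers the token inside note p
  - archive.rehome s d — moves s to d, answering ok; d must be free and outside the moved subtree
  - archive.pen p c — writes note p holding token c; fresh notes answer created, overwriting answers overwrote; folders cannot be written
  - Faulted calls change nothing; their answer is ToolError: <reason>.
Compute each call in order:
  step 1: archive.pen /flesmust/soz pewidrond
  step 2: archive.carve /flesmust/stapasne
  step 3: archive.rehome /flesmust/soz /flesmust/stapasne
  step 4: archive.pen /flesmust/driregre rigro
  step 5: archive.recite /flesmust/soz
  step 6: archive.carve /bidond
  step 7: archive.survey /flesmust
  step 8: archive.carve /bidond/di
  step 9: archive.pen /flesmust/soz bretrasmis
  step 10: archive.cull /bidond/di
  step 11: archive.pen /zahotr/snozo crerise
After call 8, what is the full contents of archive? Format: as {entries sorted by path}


% archive.pen(p: /flesmust/soz, c: pewidrond) => created
% archive.carve(p: /flesmust/stapasne) => ok
% archive.rehome(s: /flesmust/soz, d: /flesmust/stapasne) => ToolError: exists
% archive.pen(p: /flesmust/driregre, c: rigro) => created
% archive.recite(p: /flesmust/soz) => pewidrond
% archive.carve(p: /bidond) => ok
% archive.survey(p: /flesmust) => [driregre, soz, stapasne/]
% archive.carve(p: /bidond/di) => ok
% archive.pen(p: /flesmust/soz, c: bretrasmis) => overwrote
% archive.cull(p: /bidond/di) => ok
% archive.pen(p: /zahotr/snozo, c: crerise) => ToolError: no parent

Answer: {bidond/, bidond/di/, flesmust/, flesmust/driregre=rigro, flesmust/soz=pewidrond, flesmust/stapasne/}


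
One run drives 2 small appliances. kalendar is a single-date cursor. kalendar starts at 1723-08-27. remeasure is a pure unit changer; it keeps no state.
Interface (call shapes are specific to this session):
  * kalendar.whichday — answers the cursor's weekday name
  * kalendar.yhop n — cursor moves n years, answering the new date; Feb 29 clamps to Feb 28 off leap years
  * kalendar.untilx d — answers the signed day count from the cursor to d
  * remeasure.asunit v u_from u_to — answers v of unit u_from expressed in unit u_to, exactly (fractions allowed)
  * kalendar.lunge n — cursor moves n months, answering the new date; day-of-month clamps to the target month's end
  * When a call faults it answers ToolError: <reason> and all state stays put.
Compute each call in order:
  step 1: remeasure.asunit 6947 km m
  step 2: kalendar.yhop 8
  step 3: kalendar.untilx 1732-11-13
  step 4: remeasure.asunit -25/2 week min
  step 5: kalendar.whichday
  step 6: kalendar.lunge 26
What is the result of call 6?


>>> remeasure.asunit v='6947' u_from='km' u_to='m'
[out] 6947000
>>> kalendar.yhop n='8'
[out] 1731-08-27
>>> kalendar.untilx d='1732-11-13'
[out] 444
>>> remeasure.asunit v='-25/2' u_from='week' u_to='min'
[out] -126000
>>> kalendar.whichday
[out] Monday
>>> kalendar.lunge n='26'
[out] 1733-10-27

Answer: 1733-10-27


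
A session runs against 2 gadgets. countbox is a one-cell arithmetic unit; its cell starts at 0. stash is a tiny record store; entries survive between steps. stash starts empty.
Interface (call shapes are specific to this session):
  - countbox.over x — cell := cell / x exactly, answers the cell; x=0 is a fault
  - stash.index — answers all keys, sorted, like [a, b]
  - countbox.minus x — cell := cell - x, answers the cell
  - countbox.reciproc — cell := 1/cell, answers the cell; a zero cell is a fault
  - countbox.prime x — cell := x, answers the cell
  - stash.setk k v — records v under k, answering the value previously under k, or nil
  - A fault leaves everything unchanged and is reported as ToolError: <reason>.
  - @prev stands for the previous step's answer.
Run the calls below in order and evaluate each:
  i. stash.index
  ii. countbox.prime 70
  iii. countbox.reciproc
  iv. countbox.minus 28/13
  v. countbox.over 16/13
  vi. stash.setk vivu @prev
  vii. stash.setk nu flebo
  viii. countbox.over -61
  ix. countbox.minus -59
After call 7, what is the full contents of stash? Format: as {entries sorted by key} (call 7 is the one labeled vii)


>> stash.index()
<< []
>> countbox.prime(x: 70)
<< 70
>> countbox.reciproc()
<< 1/70
>> countbox.minus(x: 28/13)
<< -1947/910
>> countbox.over(x: 16/13)
<< -1947/1120
>> stash.setk(k: vivu, v: @prev)
<< nil
>> stash.setk(k: nu, v: flebo)
<< nil
>> countbox.over(x: -61)
<< 1947/68320
>> countbox.minus(x: -59)
<< 4032827/68320

Answer: {nu=flebo, vivu=-1947/1120}


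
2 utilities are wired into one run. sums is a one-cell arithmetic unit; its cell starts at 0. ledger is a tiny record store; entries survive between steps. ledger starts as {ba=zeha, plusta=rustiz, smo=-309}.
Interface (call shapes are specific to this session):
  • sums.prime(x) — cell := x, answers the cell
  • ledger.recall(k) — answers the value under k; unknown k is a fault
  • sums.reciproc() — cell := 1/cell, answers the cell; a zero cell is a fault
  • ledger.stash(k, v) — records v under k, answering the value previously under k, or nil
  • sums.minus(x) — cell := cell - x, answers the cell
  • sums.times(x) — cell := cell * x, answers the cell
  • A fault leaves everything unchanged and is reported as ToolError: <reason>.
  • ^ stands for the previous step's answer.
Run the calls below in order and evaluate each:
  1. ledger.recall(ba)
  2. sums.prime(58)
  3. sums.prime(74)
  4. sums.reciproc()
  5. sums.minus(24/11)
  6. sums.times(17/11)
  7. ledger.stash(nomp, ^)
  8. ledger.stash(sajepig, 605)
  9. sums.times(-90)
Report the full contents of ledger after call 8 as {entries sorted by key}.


Answer: {ba=zeha, nomp=-30005/8954, plusta=rustiz, sajepig=605, smo=-309}

Derivation:
CALL ledger.recall[k: ba]
RET  zeha
CALL sums.prime[x: 58]
RET  58
CALL sums.prime[x: 74]
RET  74
CALL sums.reciproc[]
RET  1/74
CALL sums.minus[x: 24/11]
RET  -1765/814
CALL sums.times[x: 17/11]
RET  -30005/8954
CALL ledger.stash[k: nomp; v: ^]
RET  nil
CALL ledger.stash[k: sajepig; v: 605]
RET  nil
CALL sums.times[x: -90]
RET  1350225/4477


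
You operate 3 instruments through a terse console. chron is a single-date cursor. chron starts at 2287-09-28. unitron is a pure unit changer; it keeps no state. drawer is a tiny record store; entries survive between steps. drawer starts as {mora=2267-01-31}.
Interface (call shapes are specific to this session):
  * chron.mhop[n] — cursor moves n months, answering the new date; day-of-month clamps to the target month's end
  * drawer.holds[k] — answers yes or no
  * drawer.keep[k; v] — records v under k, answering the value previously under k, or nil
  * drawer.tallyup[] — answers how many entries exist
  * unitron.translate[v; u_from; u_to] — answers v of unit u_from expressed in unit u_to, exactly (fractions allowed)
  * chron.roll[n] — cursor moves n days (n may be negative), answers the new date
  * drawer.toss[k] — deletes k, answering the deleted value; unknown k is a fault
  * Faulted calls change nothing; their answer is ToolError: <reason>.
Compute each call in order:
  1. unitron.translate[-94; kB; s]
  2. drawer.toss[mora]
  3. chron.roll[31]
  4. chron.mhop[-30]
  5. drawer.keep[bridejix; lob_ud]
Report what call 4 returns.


Answer: 2285-04-29

Derivation:
[in] unitron.translate v: -94 u_from: kB u_to: s
[out] ToolError: incompatible units
[in] drawer.toss k: mora
[out] 2267-01-31
[in] chron.roll n: 31
[out] 2287-10-29
[in] chron.mhop n: -30
[out] 2285-04-29
[in] drawer.keep k: bridejix v: lob_ud
[out] nil


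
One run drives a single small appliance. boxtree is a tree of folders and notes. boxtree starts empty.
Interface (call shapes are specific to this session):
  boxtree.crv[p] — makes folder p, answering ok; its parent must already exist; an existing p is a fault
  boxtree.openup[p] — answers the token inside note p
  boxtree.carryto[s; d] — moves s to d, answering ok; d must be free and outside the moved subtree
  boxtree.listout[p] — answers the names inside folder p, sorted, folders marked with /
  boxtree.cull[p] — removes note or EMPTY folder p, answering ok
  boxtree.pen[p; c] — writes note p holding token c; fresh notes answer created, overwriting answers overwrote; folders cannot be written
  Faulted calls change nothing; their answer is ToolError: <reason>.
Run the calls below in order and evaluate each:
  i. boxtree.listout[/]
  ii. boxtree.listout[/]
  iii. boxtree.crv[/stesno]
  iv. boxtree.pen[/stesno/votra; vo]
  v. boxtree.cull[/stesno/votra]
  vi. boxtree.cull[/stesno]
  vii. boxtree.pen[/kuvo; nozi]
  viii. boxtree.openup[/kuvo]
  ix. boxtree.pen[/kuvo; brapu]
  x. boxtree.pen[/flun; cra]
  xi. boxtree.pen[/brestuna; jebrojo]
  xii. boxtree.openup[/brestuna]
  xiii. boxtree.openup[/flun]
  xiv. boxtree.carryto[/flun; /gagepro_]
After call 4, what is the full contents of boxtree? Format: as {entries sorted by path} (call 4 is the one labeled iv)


Answer: {stesno/, stesno/votra=vo}

Derivation:
% listout p: /
:: []
% listout p: /
:: []
% crv p: /stesno
:: ok
% pen p: /stesno/votra c: vo
:: created
% cull p: /stesno/votra
:: ok
% cull p: /stesno
:: ok
% pen p: /kuvo c: nozi
:: created
% openup p: /kuvo
:: nozi
% pen p: /kuvo c: brapu
:: overwrote
% pen p: /flun c: cra
:: created
% pen p: /brestuna c: jebrojo
:: created
% openup p: /brestuna
:: jebrojo
% openup p: /flun
:: cra
% carryto s: /flun d: /gagepro_
:: ok


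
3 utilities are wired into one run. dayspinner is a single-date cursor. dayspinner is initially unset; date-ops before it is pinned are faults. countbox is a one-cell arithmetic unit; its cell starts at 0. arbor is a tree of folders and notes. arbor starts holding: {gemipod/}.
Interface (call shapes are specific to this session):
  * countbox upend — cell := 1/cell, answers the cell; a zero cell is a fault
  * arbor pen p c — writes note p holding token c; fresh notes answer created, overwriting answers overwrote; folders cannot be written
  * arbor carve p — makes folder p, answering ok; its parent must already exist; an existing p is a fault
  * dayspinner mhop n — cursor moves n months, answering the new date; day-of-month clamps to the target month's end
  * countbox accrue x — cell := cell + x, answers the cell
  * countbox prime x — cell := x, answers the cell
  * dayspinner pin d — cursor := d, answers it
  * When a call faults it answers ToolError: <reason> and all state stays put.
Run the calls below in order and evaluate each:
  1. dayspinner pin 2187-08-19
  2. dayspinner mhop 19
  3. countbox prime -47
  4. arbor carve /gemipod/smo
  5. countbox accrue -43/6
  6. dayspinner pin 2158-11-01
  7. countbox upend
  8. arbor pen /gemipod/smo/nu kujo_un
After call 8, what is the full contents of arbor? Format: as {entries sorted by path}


Answer: {gemipod/, gemipod/smo/, gemipod/smo/nu=kujo_un}

Derivation:
Act: dayspinner pin[2187-08-19]
Obs: 2187-08-19
Act: dayspinner mhop[19]
Obs: 2189-03-19
Act: countbox prime[-47]
Obs: -47
Act: arbor carve[/gemipod/smo]
Obs: ok
Act: countbox accrue[-43/6]
Obs: -325/6
Act: dayspinner pin[2158-11-01]
Obs: 2158-11-01
Act: countbox upend[]
Obs: -6/325
Act: arbor pen[/gemipod/smo/nu; kujo_un]
Obs: created


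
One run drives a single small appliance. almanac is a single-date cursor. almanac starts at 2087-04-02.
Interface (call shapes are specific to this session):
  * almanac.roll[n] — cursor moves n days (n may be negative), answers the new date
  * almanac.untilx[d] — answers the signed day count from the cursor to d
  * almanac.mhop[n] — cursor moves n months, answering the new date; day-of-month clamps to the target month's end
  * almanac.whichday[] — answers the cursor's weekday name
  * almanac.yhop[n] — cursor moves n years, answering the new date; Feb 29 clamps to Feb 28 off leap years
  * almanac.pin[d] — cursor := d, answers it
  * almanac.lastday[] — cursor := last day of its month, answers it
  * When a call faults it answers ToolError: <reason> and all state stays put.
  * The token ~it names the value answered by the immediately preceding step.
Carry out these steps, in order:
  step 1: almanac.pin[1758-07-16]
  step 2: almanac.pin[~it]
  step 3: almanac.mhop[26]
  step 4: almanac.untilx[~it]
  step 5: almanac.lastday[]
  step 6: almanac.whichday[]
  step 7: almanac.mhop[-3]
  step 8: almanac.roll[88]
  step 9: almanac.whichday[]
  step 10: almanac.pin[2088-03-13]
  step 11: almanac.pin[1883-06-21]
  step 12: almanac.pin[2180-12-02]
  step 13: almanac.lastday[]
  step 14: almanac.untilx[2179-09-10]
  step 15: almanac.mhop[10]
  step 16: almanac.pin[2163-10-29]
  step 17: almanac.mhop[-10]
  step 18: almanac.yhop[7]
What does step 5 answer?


Answer: 1760-09-30

Derivation:
;; 1. almanac.pin(d: 1758-07-16) == 1758-07-16
;; 2. almanac.pin(d: ~it) == 1758-07-16
;; 3. almanac.mhop(n: 26) == 1760-09-16
;; 4. almanac.untilx(d: ~it) == 0
;; 5. almanac.lastday() == 1760-09-30
;; 6. almanac.whichday() == Tuesday
;; 7. almanac.mhop(n: -3) == 1760-06-30
;; 8. almanac.roll(n: 88) == 1760-09-26
;; 9. almanac.whichday() == Friday
;; 10. almanac.pin(d: 2088-03-13) == 2088-03-13
;; 11. almanac.pin(d: 1883-06-21) == 1883-06-21
;; 12. almanac.pin(d: 2180-12-02) == 2180-12-02
;; 13. almanac.lastday() == 2180-12-31
;; 14. almanac.untilx(d: 2179-09-10) == -478
;; 15. almanac.mhop(n: 10) == 2181-10-31
;; 16. almanac.pin(d: 2163-10-29) == 2163-10-29
;; 17. almanac.mhop(n: -10) == 2162-12-29
;; 18. almanac.yhop(n: 7) == 2169-12-29


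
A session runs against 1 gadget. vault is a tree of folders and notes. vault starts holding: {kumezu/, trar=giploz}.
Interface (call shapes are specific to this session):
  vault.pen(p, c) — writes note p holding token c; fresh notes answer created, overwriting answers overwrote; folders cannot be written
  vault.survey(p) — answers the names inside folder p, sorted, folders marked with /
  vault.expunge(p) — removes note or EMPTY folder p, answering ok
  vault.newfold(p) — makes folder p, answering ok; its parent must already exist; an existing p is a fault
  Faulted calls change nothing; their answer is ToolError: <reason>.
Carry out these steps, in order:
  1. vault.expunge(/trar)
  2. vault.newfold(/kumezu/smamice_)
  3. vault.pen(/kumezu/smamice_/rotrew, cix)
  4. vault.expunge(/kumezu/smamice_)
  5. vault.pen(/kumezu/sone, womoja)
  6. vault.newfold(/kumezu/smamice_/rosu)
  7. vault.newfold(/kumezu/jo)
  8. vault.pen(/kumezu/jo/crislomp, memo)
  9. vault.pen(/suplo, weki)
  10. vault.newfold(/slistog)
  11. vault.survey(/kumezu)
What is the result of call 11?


Answer: [jo/, smamice_/, sone]

Derivation:
// 1. vault.expunge(p→/trar) => ok
// 2. vault.newfold(p→/kumezu/smamice_) => ok
// 3. vault.pen(p→/kumezu/smamice_/rotrew, c→cix) => created
// 4. vault.expunge(p→/kumezu/smamice_) => ToolError: not empty
// 5. vault.pen(p→/kumezu/sone, c→womoja) => created
// 6. vault.newfold(p→/kumezu/smamice_/rosu) => ok
// 7. vault.newfold(p→/kumezu/jo) => ok
// 8. vault.pen(p→/kumezu/jo/crislomp, c→memo) => created
// 9. vault.pen(p→/suplo, c→weki) => created
// 10. vault.newfold(p→/slistog) => ok
// 11. vault.survey(p→/kumezu) => [jo/, smamice_/, sone]


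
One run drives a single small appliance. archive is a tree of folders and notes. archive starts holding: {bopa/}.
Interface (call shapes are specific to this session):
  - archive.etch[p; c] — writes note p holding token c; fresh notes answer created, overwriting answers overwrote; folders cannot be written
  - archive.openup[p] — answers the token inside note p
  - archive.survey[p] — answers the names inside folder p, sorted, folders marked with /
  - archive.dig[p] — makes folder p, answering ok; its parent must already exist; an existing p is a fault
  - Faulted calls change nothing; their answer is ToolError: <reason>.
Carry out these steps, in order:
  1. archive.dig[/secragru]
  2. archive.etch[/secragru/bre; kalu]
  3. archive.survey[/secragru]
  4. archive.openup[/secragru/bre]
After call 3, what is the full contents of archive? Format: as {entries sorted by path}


Answer: {bopa/, secragru/, secragru/bre=kalu}

Derivation:
Using dig using p: /secragru, and observe ok.
Using etch using p: /secragru/bre, c: kalu, → created.
Using survey using p: /secragru, and get [bre].
I run openup using p: /secragru/bre, → kalu.


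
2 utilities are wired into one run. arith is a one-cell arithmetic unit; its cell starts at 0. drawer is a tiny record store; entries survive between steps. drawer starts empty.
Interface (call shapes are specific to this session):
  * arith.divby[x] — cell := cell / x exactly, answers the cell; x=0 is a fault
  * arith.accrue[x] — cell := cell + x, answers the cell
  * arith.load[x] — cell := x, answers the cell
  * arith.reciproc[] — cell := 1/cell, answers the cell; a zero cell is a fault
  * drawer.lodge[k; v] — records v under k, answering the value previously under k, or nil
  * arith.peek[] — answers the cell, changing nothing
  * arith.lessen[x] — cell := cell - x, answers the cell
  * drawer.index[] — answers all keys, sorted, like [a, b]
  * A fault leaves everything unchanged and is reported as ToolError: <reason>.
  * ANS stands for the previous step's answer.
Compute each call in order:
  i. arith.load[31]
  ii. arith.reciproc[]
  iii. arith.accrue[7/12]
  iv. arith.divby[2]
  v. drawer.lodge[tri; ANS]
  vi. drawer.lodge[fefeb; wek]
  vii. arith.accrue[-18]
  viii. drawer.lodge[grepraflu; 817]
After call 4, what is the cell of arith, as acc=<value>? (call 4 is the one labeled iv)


Answer: acc=229/744

Derivation:
// load(x=31) == 31
// reciproc() == 1/31
// accrue(x=7/12) == 229/372
// divby(x=2) == 229/744
// lodge(k=tri, v=ANS) == nil
// lodge(k=fefeb, v=wek) == nil
// accrue(x=-18) == -13163/744
// lodge(k=grepraflu, v=817) == nil


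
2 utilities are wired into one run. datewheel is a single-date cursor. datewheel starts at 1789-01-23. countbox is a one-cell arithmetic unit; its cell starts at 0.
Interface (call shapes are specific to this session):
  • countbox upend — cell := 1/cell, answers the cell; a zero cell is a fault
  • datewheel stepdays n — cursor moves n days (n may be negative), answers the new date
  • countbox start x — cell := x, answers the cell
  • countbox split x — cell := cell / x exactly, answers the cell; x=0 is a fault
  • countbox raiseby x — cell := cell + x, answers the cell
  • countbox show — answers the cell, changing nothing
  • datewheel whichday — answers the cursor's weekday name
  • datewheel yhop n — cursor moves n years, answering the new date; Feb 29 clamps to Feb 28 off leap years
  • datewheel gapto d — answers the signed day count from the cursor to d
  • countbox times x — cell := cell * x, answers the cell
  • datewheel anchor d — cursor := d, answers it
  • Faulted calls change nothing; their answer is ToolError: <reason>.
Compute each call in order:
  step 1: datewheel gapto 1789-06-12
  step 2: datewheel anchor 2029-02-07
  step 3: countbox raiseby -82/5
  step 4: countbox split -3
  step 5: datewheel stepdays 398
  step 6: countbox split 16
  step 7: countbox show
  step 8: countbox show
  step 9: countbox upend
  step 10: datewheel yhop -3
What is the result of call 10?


==> datewheel gapto(d: 1789-06-12)
<== 140
==> datewheel anchor(d: 2029-02-07)
<== 2029-02-07
==> countbox raiseby(x: -82/5)
<== -82/5
==> countbox split(x: -3)
<== 82/15
==> datewheel stepdays(n: 398)
<== 2030-03-12
==> countbox split(x: 16)
<== 41/120
==> countbox show()
<== 41/120
==> countbox show()
<== 41/120
==> countbox upend()
<== 120/41
==> datewheel yhop(n: -3)
<== 2027-03-12

Answer: 2027-03-12


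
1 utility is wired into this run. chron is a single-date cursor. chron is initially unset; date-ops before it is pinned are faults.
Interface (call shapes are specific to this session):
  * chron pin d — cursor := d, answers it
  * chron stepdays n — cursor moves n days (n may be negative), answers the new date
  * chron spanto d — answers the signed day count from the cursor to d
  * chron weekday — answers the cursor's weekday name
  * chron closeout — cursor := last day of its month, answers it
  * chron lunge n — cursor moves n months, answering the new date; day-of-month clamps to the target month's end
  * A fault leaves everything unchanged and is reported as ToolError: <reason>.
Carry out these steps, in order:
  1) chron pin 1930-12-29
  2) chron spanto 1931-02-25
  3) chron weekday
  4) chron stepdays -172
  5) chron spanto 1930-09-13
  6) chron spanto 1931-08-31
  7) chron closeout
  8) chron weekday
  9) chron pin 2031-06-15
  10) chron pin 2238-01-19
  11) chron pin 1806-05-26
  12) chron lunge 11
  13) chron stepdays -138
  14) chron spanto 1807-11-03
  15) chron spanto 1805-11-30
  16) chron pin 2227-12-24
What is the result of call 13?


-> chron pin(1930-12-29)
<- 1930-12-29
-> chron spanto(1931-02-25)
<- 58
-> chron weekday()
<- Monday
-> chron stepdays(-172)
<- 1930-07-10
-> chron spanto(1930-09-13)
<- 65
-> chron spanto(1931-08-31)
<- 417
-> chron closeout()
<- 1930-07-31
-> chron weekday()
<- Thursday
-> chron pin(2031-06-15)
<- 2031-06-15
-> chron pin(2238-01-19)
<- 2238-01-19
-> chron pin(1806-05-26)
<- 1806-05-26
-> chron lunge(11)
<- 1807-04-26
-> chron stepdays(-138)
<- 1806-12-09
-> chron spanto(1807-11-03)
<- 329
-> chron spanto(1805-11-30)
<- -374
-> chron pin(2227-12-24)
<- 2227-12-24

Answer: 1806-12-09


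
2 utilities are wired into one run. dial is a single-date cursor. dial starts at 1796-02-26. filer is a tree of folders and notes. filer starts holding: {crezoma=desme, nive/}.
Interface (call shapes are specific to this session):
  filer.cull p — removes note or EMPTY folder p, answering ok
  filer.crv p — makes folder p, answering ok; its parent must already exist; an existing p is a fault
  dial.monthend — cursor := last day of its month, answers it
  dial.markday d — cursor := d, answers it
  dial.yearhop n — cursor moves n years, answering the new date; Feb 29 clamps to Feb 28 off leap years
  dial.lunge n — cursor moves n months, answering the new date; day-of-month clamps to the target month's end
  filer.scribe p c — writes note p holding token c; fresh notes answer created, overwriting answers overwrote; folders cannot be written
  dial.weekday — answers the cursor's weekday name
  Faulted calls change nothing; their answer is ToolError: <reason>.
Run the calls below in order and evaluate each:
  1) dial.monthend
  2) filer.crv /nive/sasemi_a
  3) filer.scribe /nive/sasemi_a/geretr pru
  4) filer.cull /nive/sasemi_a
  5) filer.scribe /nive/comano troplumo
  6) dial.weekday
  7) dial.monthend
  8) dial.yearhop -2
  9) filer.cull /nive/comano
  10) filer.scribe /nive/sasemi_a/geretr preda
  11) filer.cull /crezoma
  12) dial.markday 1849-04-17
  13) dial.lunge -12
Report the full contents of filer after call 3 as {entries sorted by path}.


Do: dial.monthend[]
See: 1796-02-29
Do: filer.crv[/nive/sasemi_a]
See: ok
Do: filer.scribe[/nive/sasemi_a/geretr; pru]
See: created
Do: filer.cull[/nive/sasemi_a]
See: ToolError: not empty
Do: filer.scribe[/nive/comano; troplumo]
See: created
Do: dial.weekday[]
See: Monday
Do: dial.monthend[]
See: 1796-02-29
Do: dial.yearhop[-2]
See: 1794-02-28
Do: filer.cull[/nive/comano]
See: ok
Do: filer.scribe[/nive/sasemi_a/geretr; preda]
See: overwrote
Do: filer.cull[/crezoma]
See: ok
Do: dial.markday[1849-04-17]
See: 1849-04-17
Do: dial.lunge[-12]
See: 1848-04-17

Answer: {crezoma=desme, nive/, nive/sasemi_a/, nive/sasemi_a/geretr=pru}


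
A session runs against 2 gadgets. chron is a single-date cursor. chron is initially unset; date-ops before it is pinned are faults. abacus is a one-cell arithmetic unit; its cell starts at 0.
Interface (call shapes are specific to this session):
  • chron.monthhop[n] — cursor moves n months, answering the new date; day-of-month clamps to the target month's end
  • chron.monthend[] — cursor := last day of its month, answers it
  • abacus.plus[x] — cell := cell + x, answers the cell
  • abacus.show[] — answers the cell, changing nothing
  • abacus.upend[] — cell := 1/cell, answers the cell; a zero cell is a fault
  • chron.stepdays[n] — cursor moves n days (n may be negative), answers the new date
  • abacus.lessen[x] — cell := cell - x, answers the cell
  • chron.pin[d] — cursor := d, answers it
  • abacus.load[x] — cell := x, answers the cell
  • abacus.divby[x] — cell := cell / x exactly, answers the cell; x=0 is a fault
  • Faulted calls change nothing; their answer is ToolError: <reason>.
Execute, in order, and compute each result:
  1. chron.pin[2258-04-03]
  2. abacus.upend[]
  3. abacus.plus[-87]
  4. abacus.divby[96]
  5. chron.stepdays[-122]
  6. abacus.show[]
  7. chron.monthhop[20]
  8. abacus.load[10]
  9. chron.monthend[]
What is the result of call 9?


Answer: 2259-08-31

Derivation:
CALL chron.pin[d: 2258-04-03]
RET  2258-04-03
CALL abacus.upend[]
RET  ToolError: reciprocal of zero
CALL abacus.plus[x: -87]
RET  -87
CALL abacus.divby[x: 96]
RET  -29/32
CALL chron.stepdays[n: -122]
RET  2257-12-02
CALL abacus.show[]
RET  -29/32
CALL chron.monthhop[n: 20]
RET  2259-08-02
CALL abacus.load[x: 10]
RET  10
CALL chron.monthend[]
RET  2259-08-31


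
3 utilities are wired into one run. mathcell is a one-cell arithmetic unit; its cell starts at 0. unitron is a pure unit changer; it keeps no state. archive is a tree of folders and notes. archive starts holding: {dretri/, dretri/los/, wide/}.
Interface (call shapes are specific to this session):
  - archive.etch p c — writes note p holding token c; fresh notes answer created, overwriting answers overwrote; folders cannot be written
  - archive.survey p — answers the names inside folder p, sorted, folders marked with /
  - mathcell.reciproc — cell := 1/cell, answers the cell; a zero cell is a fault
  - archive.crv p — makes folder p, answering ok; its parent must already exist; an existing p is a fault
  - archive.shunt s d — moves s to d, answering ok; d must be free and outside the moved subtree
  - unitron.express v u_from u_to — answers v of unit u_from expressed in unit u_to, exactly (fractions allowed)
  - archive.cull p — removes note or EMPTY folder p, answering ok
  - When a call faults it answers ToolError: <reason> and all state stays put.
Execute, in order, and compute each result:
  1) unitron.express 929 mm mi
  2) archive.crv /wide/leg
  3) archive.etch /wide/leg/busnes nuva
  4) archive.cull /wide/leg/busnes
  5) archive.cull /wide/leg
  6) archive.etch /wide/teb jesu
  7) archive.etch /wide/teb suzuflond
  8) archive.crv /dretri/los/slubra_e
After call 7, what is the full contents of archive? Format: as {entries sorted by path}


Answer: {dretri/, dretri/los/, wide/, wide/teb=suzuflond}

Derivation:
[in] express v→929 u_from→mm u_to→mi
[out] 929/1609344
[in] crv p→/wide/leg
[out] ok
[in] etch p→/wide/leg/busnes c→nuva
[out] created
[in] cull p→/wide/leg/busnes
[out] ok
[in] cull p→/wide/leg
[out] ok
[in] etch p→/wide/teb c→jesu
[out] created
[in] etch p→/wide/teb c→suzuflond
[out] overwrote
[in] crv p→/dretri/los/slubra_e
[out] ok
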